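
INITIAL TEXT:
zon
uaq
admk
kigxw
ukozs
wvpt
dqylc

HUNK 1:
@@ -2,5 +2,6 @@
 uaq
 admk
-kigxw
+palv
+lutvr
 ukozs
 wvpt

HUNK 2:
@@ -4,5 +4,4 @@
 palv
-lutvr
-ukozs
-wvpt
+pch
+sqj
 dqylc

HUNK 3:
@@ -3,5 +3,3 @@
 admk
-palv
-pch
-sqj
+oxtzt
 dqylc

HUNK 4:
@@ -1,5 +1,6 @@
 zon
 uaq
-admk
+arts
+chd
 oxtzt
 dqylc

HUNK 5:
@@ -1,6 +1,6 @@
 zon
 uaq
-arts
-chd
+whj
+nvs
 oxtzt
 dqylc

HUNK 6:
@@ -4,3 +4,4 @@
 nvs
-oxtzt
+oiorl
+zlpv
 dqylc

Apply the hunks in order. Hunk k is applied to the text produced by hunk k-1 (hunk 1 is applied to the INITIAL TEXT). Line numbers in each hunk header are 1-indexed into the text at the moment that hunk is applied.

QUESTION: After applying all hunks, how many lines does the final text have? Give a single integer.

Answer: 7

Derivation:
Hunk 1: at line 2 remove [kigxw] add [palv,lutvr] -> 8 lines: zon uaq admk palv lutvr ukozs wvpt dqylc
Hunk 2: at line 4 remove [lutvr,ukozs,wvpt] add [pch,sqj] -> 7 lines: zon uaq admk palv pch sqj dqylc
Hunk 3: at line 3 remove [palv,pch,sqj] add [oxtzt] -> 5 lines: zon uaq admk oxtzt dqylc
Hunk 4: at line 1 remove [admk] add [arts,chd] -> 6 lines: zon uaq arts chd oxtzt dqylc
Hunk 5: at line 1 remove [arts,chd] add [whj,nvs] -> 6 lines: zon uaq whj nvs oxtzt dqylc
Hunk 6: at line 4 remove [oxtzt] add [oiorl,zlpv] -> 7 lines: zon uaq whj nvs oiorl zlpv dqylc
Final line count: 7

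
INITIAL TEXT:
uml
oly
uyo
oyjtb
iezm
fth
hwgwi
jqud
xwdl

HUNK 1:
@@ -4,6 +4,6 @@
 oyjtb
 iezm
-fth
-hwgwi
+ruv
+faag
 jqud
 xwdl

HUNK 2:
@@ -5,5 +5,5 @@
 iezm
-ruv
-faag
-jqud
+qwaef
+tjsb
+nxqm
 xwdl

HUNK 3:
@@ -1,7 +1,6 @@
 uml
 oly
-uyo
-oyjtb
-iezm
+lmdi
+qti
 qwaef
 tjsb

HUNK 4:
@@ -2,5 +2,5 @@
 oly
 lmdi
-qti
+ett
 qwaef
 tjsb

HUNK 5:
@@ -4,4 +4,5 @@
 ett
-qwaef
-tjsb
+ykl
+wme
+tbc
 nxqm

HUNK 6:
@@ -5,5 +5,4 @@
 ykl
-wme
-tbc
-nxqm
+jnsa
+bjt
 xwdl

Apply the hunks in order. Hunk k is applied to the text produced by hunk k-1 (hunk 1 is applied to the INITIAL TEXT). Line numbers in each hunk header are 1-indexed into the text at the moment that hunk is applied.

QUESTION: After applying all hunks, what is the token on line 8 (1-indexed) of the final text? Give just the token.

Answer: xwdl

Derivation:
Hunk 1: at line 4 remove [fth,hwgwi] add [ruv,faag] -> 9 lines: uml oly uyo oyjtb iezm ruv faag jqud xwdl
Hunk 2: at line 5 remove [ruv,faag,jqud] add [qwaef,tjsb,nxqm] -> 9 lines: uml oly uyo oyjtb iezm qwaef tjsb nxqm xwdl
Hunk 3: at line 1 remove [uyo,oyjtb,iezm] add [lmdi,qti] -> 8 lines: uml oly lmdi qti qwaef tjsb nxqm xwdl
Hunk 4: at line 2 remove [qti] add [ett] -> 8 lines: uml oly lmdi ett qwaef tjsb nxqm xwdl
Hunk 5: at line 4 remove [qwaef,tjsb] add [ykl,wme,tbc] -> 9 lines: uml oly lmdi ett ykl wme tbc nxqm xwdl
Hunk 6: at line 5 remove [wme,tbc,nxqm] add [jnsa,bjt] -> 8 lines: uml oly lmdi ett ykl jnsa bjt xwdl
Final line 8: xwdl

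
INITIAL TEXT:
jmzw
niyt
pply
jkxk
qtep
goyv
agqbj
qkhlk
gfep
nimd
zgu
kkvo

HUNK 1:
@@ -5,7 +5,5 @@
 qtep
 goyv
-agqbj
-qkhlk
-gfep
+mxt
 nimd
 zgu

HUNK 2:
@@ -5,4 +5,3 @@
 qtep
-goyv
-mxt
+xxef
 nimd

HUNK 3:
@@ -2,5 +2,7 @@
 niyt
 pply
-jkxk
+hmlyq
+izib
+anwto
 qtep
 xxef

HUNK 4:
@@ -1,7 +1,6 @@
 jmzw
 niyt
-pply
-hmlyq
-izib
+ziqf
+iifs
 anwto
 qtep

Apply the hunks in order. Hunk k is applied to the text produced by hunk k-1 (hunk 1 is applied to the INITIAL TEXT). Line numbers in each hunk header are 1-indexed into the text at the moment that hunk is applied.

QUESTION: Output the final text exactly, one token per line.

Answer: jmzw
niyt
ziqf
iifs
anwto
qtep
xxef
nimd
zgu
kkvo

Derivation:
Hunk 1: at line 5 remove [agqbj,qkhlk,gfep] add [mxt] -> 10 lines: jmzw niyt pply jkxk qtep goyv mxt nimd zgu kkvo
Hunk 2: at line 5 remove [goyv,mxt] add [xxef] -> 9 lines: jmzw niyt pply jkxk qtep xxef nimd zgu kkvo
Hunk 3: at line 2 remove [jkxk] add [hmlyq,izib,anwto] -> 11 lines: jmzw niyt pply hmlyq izib anwto qtep xxef nimd zgu kkvo
Hunk 4: at line 1 remove [pply,hmlyq,izib] add [ziqf,iifs] -> 10 lines: jmzw niyt ziqf iifs anwto qtep xxef nimd zgu kkvo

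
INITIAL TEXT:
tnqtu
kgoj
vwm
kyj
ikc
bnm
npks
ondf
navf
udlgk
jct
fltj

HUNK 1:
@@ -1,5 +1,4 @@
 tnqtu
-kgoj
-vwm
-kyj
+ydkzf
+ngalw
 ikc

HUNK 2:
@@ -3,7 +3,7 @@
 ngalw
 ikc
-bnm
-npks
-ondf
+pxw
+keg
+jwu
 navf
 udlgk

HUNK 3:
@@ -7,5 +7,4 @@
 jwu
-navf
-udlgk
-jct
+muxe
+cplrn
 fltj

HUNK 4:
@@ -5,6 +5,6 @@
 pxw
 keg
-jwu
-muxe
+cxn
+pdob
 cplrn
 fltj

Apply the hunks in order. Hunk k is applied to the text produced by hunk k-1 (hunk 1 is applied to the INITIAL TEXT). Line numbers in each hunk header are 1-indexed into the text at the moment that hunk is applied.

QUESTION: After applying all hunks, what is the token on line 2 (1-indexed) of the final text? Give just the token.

Answer: ydkzf

Derivation:
Hunk 1: at line 1 remove [kgoj,vwm,kyj] add [ydkzf,ngalw] -> 11 lines: tnqtu ydkzf ngalw ikc bnm npks ondf navf udlgk jct fltj
Hunk 2: at line 3 remove [bnm,npks,ondf] add [pxw,keg,jwu] -> 11 lines: tnqtu ydkzf ngalw ikc pxw keg jwu navf udlgk jct fltj
Hunk 3: at line 7 remove [navf,udlgk,jct] add [muxe,cplrn] -> 10 lines: tnqtu ydkzf ngalw ikc pxw keg jwu muxe cplrn fltj
Hunk 4: at line 5 remove [jwu,muxe] add [cxn,pdob] -> 10 lines: tnqtu ydkzf ngalw ikc pxw keg cxn pdob cplrn fltj
Final line 2: ydkzf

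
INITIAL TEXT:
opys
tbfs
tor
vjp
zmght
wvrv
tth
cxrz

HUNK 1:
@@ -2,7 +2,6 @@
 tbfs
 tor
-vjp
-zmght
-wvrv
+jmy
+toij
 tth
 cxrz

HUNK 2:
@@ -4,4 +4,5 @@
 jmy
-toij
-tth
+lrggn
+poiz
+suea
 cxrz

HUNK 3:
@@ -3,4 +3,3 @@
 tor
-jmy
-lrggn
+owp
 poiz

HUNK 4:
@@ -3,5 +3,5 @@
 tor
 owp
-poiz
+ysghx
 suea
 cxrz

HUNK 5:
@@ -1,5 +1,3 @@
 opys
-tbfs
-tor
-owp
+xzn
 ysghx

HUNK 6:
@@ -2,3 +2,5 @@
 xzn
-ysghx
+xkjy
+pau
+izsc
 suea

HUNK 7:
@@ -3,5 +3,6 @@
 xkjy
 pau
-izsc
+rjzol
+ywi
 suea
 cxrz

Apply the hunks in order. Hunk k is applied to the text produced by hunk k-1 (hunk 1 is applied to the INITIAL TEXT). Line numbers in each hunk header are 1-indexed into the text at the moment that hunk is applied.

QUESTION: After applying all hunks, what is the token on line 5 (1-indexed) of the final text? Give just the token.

Hunk 1: at line 2 remove [vjp,zmght,wvrv] add [jmy,toij] -> 7 lines: opys tbfs tor jmy toij tth cxrz
Hunk 2: at line 4 remove [toij,tth] add [lrggn,poiz,suea] -> 8 lines: opys tbfs tor jmy lrggn poiz suea cxrz
Hunk 3: at line 3 remove [jmy,lrggn] add [owp] -> 7 lines: opys tbfs tor owp poiz suea cxrz
Hunk 4: at line 3 remove [poiz] add [ysghx] -> 7 lines: opys tbfs tor owp ysghx suea cxrz
Hunk 5: at line 1 remove [tbfs,tor,owp] add [xzn] -> 5 lines: opys xzn ysghx suea cxrz
Hunk 6: at line 2 remove [ysghx] add [xkjy,pau,izsc] -> 7 lines: opys xzn xkjy pau izsc suea cxrz
Hunk 7: at line 3 remove [izsc] add [rjzol,ywi] -> 8 lines: opys xzn xkjy pau rjzol ywi suea cxrz
Final line 5: rjzol

Answer: rjzol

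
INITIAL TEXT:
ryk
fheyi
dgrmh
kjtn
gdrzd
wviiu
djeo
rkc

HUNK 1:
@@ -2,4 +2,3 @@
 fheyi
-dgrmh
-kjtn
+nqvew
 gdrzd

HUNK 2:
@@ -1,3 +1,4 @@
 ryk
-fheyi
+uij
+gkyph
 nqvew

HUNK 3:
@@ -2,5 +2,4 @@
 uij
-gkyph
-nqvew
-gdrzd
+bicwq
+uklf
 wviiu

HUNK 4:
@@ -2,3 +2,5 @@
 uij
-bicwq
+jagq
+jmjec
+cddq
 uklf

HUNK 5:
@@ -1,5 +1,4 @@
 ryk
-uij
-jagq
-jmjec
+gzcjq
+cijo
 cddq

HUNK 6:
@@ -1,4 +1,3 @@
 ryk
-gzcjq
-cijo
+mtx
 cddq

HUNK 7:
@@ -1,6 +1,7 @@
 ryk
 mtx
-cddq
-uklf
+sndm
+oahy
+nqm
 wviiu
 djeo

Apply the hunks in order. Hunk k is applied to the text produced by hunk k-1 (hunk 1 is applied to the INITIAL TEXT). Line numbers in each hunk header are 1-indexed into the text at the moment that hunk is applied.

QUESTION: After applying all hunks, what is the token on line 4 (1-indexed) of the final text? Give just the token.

Hunk 1: at line 2 remove [dgrmh,kjtn] add [nqvew] -> 7 lines: ryk fheyi nqvew gdrzd wviiu djeo rkc
Hunk 2: at line 1 remove [fheyi] add [uij,gkyph] -> 8 lines: ryk uij gkyph nqvew gdrzd wviiu djeo rkc
Hunk 3: at line 2 remove [gkyph,nqvew,gdrzd] add [bicwq,uklf] -> 7 lines: ryk uij bicwq uklf wviiu djeo rkc
Hunk 4: at line 2 remove [bicwq] add [jagq,jmjec,cddq] -> 9 lines: ryk uij jagq jmjec cddq uklf wviiu djeo rkc
Hunk 5: at line 1 remove [uij,jagq,jmjec] add [gzcjq,cijo] -> 8 lines: ryk gzcjq cijo cddq uklf wviiu djeo rkc
Hunk 6: at line 1 remove [gzcjq,cijo] add [mtx] -> 7 lines: ryk mtx cddq uklf wviiu djeo rkc
Hunk 7: at line 1 remove [cddq,uklf] add [sndm,oahy,nqm] -> 8 lines: ryk mtx sndm oahy nqm wviiu djeo rkc
Final line 4: oahy

Answer: oahy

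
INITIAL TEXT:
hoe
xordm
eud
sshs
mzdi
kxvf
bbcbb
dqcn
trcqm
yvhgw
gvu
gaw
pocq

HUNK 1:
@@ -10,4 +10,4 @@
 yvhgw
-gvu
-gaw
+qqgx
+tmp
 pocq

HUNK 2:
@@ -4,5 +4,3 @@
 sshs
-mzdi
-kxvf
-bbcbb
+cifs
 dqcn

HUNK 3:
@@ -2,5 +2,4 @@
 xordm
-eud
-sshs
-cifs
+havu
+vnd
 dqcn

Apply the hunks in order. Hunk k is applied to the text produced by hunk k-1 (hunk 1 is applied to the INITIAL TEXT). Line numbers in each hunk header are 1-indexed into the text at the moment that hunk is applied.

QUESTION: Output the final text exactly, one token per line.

Hunk 1: at line 10 remove [gvu,gaw] add [qqgx,tmp] -> 13 lines: hoe xordm eud sshs mzdi kxvf bbcbb dqcn trcqm yvhgw qqgx tmp pocq
Hunk 2: at line 4 remove [mzdi,kxvf,bbcbb] add [cifs] -> 11 lines: hoe xordm eud sshs cifs dqcn trcqm yvhgw qqgx tmp pocq
Hunk 3: at line 2 remove [eud,sshs,cifs] add [havu,vnd] -> 10 lines: hoe xordm havu vnd dqcn trcqm yvhgw qqgx tmp pocq

Answer: hoe
xordm
havu
vnd
dqcn
trcqm
yvhgw
qqgx
tmp
pocq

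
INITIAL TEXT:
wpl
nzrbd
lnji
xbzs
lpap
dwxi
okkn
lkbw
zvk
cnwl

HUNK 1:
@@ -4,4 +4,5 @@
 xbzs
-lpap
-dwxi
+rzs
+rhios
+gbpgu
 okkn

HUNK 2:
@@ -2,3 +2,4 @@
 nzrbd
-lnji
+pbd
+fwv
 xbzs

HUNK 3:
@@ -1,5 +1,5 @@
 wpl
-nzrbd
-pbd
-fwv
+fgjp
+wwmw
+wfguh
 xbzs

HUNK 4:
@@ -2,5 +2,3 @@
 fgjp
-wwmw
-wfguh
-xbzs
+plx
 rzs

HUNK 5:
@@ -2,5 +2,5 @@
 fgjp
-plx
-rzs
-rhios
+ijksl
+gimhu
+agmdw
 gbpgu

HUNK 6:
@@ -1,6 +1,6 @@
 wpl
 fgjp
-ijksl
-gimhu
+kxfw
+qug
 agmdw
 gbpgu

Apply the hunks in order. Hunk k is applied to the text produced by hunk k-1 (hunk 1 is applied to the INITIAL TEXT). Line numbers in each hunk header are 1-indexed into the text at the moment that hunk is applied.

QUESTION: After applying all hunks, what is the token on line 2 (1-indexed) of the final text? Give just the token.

Answer: fgjp

Derivation:
Hunk 1: at line 4 remove [lpap,dwxi] add [rzs,rhios,gbpgu] -> 11 lines: wpl nzrbd lnji xbzs rzs rhios gbpgu okkn lkbw zvk cnwl
Hunk 2: at line 2 remove [lnji] add [pbd,fwv] -> 12 lines: wpl nzrbd pbd fwv xbzs rzs rhios gbpgu okkn lkbw zvk cnwl
Hunk 3: at line 1 remove [nzrbd,pbd,fwv] add [fgjp,wwmw,wfguh] -> 12 lines: wpl fgjp wwmw wfguh xbzs rzs rhios gbpgu okkn lkbw zvk cnwl
Hunk 4: at line 2 remove [wwmw,wfguh,xbzs] add [plx] -> 10 lines: wpl fgjp plx rzs rhios gbpgu okkn lkbw zvk cnwl
Hunk 5: at line 2 remove [plx,rzs,rhios] add [ijksl,gimhu,agmdw] -> 10 lines: wpl fgjp ijksl gimhu agmdw gbpgu okkn lkbw zvk cnwl
Hunk 6: at line 1 remove [ijksl,gimhu] add [kxfw,qug] -> 10 lines: wpl fgjp kxfw qug agmdw gbpgu okkn lkbw zvk cnwl
Final line 2: fgjp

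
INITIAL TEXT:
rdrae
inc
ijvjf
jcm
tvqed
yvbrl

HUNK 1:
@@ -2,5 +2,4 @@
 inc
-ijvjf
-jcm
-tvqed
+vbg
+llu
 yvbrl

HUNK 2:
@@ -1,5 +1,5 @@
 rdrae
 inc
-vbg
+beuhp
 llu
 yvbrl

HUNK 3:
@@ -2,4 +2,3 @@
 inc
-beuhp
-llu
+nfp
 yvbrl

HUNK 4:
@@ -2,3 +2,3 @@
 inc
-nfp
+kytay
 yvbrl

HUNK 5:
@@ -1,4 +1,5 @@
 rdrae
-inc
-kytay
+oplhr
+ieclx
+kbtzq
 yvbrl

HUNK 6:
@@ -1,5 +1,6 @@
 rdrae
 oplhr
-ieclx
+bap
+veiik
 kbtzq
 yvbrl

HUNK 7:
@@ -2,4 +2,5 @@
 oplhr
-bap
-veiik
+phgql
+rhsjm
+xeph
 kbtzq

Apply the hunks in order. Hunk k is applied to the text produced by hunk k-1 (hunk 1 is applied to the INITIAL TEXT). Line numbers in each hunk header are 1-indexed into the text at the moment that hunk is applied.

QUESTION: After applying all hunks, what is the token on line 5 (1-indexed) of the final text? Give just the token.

Hunk 1: at line 2 remove [ijvjf,jcm,tvqed] add [vbg,llu] -> 5 lines: rdrae inc vbg llu yvbrl
Hunk 2: at line 1 remove [vbg] add [beuhp] -> 5 lines: rdrae inc beuhp llu yvbrl
Hunk 3: at line 2 remove [beuhp,llu] add [nfp] -> 4 lines: rdrae inc nfp yvbrl
Hunk 4: at line 2 remove [nfp] add [kytay] -> 4 lines: rdrae inc kytay yvbrl
Hunk 5: at line 1 remove [inc,kytay] add [oplhr,ieclx,kbtzq] -> 5 lines: rdrae oplhr ieclx kbtzq yvbrl
Hunk 6: at line 1 remove [ieclx] add [bap,veiik] -> 6 lines: rdrae oplhr bap veiik kbtzq yvbrl
Hunk 7: at line 2 remove [bap,veiik] add [phgql,rhsjm,xeph] -> 7 lines: rdrae oplhr phgql rhsjm xeph kbtzq yvbrl
Final line 5: xeph

Answer: xeph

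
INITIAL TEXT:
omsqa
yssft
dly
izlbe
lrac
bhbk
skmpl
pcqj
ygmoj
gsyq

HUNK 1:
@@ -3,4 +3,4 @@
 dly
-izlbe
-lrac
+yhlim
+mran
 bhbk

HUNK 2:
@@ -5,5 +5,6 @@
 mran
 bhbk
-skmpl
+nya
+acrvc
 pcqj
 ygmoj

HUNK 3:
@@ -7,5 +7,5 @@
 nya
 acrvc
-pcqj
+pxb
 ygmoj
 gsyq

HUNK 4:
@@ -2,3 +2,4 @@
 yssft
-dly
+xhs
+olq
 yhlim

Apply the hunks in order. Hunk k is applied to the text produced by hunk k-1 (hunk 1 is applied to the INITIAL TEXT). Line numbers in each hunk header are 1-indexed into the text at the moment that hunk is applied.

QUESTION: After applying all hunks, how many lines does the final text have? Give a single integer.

Hunk 1: at line 3 remove [izlbe,lrac] add [yhlim,mran] -> 10 lines: omsqa yssft dly yhlim mran bhbk skmpl pcqj ygmoj gsyq
Hunk 2: at line 5 remove [skmpl] add [nya,acrvc] -> 11 lines: omsqa yssft dly yhlim mran bhbk nya acrvc pcqj ygmoj gsyq
Hunk 3: at line 7 remove [pcqj] add [pxb] -> 11 lines: omsqa yssft dly yhlim mran bhbk nya acrvc pxb ygmoj gsyq
Hunk 4: at line 2 remove [dly] add [xhs,olq] -> 12 lines: omsqa yssft xhs olq yhlim mran bhbk nya acrvc pxb ygmoj gsyq
Final line count: 12

Answer: 12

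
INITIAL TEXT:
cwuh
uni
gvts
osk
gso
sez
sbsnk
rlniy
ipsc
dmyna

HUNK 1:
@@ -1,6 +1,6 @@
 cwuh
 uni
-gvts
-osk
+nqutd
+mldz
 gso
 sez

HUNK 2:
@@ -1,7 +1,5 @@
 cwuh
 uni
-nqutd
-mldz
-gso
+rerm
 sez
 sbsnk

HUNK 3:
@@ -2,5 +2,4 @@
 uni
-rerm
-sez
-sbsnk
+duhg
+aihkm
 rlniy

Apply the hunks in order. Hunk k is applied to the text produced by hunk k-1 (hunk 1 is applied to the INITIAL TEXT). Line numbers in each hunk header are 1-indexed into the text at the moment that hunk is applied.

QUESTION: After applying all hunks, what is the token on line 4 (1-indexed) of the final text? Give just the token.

Hunk 1: at line 1 remove [gvts,osk] add [nqutd,mldz] -> 10 lines: cwuh uni nqutd mldz gso sez sbsnk rlniy ipsc dmyna
Hunk 2: at line 1 remove [nqutd,mldz,gso] add [rerm] -> 8 lines: cwuh uni rerm sez sbsnk rlniy ipsc dmyna
Hunk 3: at line 2 remove [rerm,sez,sbsnk] add [duhg,aihkm] -> 7 lines: cwuh uni duhg aihkm rlniy ipsc dmyna
Final line 4: aihkm

Answer: aihkm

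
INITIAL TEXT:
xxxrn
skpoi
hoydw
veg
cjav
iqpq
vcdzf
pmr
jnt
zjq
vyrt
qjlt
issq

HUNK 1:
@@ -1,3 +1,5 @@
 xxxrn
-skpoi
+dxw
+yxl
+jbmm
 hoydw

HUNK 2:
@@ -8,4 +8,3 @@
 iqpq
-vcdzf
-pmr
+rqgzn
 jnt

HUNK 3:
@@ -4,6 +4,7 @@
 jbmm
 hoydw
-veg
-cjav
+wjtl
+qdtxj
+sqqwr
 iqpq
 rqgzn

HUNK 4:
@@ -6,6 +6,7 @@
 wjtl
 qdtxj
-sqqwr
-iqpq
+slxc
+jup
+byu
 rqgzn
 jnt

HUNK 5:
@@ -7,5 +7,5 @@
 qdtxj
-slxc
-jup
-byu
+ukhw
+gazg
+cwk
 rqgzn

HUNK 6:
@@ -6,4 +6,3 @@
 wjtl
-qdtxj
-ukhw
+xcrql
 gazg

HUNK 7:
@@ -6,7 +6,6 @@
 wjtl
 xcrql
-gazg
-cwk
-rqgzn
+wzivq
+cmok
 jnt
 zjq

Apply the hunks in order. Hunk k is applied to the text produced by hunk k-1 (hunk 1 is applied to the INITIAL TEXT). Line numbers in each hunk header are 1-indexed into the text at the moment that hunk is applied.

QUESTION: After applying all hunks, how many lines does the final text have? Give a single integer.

Hunk 1: at line 1 remove [skpoi] add [dxw,yxl,jbmm] -> 15 lines: xxxrn dxw yxl jbmm hoydw veg cjav iqpq vcdzf pmr jnt zjq vyrt qjlt issq
Hunk 2: at line 8 remove [vcdzf,pmr] add [rqgzn] -> 14 lines: xxxrn dxw yxl jbmm hoydw veg cjav iqpq rqgzn jnt zjq vyrt qjlt issq
Hunk 3: at line 4 remove [veg,cjav] add [wjtl,qdtxj,sqqwr] -> 15 lines: xxxrn dxw yxl jbmm hoydw wjtl qdtxj sqqwr iqpq rqgzn jnt zjq vyrt qjlt issq
Hunk 4: at line 6 remove [sqqwr,iqpq] add [slxc,jup,byu] -> 16 lines: xxxrn dxw yxl jbmm hoydw wjtl qdtxj slxc jup byu rqgzn jnt zjq vyrt qjlt issq
Hunk 5: at line 7 remove [slxc,jup,byu] add [ukhw,gazg,cwk] -> 16 lines: xxxrn dxw yxl jbmm hoydw wjtl qdtxj ukhw gazg cwk rqgzn jnt zjq vyrt qjlt issq
Hunk 6: at line 6 remove [qdtxj,ukhw] add [xcrql] -> 15 lines: xxxrn dxw yxl jbmm hoydw wjtl xcrql gazg cwk rqgzn jnt zjq vyrt qjlt issq
Hunk 7: at line 6 remove [gazg,cwk,rqgzn] add [wzivq,cmok] -> 14 lines: xxxrn dxw yxl jbmm hoydw wjtl xcrql wzivq cmok jnt zjq vyrt qjlt issq
Final line count: 14

Answer: 14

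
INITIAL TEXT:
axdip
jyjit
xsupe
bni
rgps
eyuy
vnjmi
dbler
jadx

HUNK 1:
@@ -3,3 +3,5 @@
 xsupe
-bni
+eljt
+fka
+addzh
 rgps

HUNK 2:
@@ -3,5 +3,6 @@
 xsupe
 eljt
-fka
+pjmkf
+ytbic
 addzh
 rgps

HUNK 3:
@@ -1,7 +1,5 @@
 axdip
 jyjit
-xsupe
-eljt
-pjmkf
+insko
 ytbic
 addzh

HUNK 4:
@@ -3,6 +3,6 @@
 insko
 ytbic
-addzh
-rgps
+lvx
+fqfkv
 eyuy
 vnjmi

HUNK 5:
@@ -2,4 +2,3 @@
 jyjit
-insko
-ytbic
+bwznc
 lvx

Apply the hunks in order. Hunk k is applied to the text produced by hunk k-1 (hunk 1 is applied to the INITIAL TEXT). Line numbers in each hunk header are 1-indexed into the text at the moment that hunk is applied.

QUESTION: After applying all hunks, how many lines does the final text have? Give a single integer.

Hunk 1: at line 3 remove [bni] add [eljt,fka,addzh] -> 11 lines: axdip jyjit xsupe eljt fka addzh rgps eyuy vnjmi dbler jadx
Hunk 2: at line 3 remove [fka] add [pjmkf,ytbic] -> 12 lines: axdip jyjit xsupe eljt pjmkf ytbic addzh rgps eyuy vnjmi dbler jadx
Hunk 3: at line 1 remove [xsupe,eljt,pjmkf] add [insko] -> 10 lines: axdip jyjit insko ytbic addzh rgps eyuy vnjmi dbler jadx
Hunk 4: at line 3 remove [addzh,rgps] add [lvx,fqfkv] -> 10 lines: axdip jyjit insko ytbic lvx fqfkv eyuy vnjmi dbler jadx
Hunk 5: at line 2 remove [insko,ytbic] add [bwznc] -> 9 lines: axdip jyjit bwznc lvx fqfkv eyuy vnjmi dbler jadx
Final line count: 9

Answer: 9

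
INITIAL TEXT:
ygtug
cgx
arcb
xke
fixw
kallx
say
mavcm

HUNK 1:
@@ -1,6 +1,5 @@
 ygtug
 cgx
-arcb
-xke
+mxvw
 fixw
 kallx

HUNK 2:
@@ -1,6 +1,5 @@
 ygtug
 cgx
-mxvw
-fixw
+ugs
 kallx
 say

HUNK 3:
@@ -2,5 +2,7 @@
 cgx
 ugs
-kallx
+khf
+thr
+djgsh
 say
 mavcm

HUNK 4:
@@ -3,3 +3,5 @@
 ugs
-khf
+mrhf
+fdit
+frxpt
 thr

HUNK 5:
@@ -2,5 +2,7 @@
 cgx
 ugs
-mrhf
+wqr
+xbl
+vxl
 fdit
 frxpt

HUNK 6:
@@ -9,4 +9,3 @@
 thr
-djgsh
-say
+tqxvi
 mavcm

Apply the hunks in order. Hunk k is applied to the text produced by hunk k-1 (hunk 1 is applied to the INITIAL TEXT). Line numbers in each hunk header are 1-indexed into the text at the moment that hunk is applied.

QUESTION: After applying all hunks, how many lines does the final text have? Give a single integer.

Answer: 11

Derivation:
Hunk 1: at line 1 remove [arcb,xke] add [mxvw] -> 7 lines: ygtug cgx mxvw fixw kallx say mavcm
Hunk 2: at line 1 remove [mxvw,fixw] add [ugs] -> 6 lines: ygtug cgx ugs kallx say mavcm
Hunk 3: at line 2 remove [kallx] add [khf,thr,djgsh] -> 8 lines: ygtug cgx ugs khf thr djgsh say mavcm
Hunk 4: at line 3 remove [khf] add [mrhf,fdit,frxpt] -> 10 lines: ygtug cgx ugs mrhf fdit frxpt thr djgsh say mavcm
Hunk 5: at line 2 remove [mrhf] add [wqr,xbl,vxl] -> 12 lines: ygtug cgx ugs wqr xbl vxl fdit frxpt thr djgsh say mavcm
Hunk 6: at line 9 remove [djgsh,say] add [tqxvi] -> 11 lines: ygtug cgx ugs wqr xbl vxl fdit frxpt thr tqxvi mavcm
Final line count: 11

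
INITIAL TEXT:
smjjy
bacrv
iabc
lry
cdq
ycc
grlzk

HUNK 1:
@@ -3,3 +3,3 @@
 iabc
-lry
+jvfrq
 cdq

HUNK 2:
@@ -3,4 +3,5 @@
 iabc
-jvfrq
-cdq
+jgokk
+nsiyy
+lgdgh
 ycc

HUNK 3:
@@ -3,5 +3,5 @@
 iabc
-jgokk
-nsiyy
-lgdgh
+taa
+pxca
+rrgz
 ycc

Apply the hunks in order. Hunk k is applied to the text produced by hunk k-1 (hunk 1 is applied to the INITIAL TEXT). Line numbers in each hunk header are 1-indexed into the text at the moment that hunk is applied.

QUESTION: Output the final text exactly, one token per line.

Hunk 1: at line 3 remove [lry] add [jvfrq] -> 7 lines: smjjy bacrv iabc jvfrq cdq ycc grlzk
Hunk 2: at line 3 remove [jvfrq,cdq] add [jgokk,nsiyy,lgdgh] -> 8 lines: smjjy bacrv iabc jgokk nsiyy lgdgh ycc grlzk
Hunk 3: at line 3 remove [jgokk,nsiyy,lgdgh] add [taa,pxca,rrgz] -> 8 lines: smjjy bacrv iabc taa pxca rrgz ycc grlzk

Answer: smjjy
bacrv
iabc
taa
pxca
rrgz
ycc
grlzk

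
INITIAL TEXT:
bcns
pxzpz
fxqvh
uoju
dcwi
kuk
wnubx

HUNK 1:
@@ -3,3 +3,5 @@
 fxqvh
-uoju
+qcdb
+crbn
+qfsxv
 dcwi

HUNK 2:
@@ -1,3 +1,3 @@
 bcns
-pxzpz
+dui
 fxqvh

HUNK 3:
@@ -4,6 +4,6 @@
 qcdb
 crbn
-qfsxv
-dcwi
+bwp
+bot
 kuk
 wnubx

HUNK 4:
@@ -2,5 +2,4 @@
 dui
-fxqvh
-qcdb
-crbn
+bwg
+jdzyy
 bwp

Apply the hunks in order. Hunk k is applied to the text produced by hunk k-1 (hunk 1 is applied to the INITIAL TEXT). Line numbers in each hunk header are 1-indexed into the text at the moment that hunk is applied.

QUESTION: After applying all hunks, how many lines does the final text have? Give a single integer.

Hunk 1: at line 3 remove [uoju] add [qcdb,crbn,qfsxv] -> 9 lines: bcns pxzpz fxqvh qcdb crbn qfsxv dcwi kuk wnubx
Hunk 2: at line 1 remove [pxzpz] add [dui] -> 9 lines: bcns dui fxqvh qcdb crbn qfsxv dcwi kuk wnubx
Hunk 3: at line 4 remove [qfsxv,dcwi] add [bwp,bot] -> 9 lines: bcns dui fxqvh qcdb crbn bwp bot kuk wnubx
Hunk 4: at line 2 remove [fxqvh,qcdb,crbn] add [bwg,jdzyy] -> 8 lines: bcns dui bwg jdzyy bwp bot kuk wnubx
Final line count: 8

Answer: 8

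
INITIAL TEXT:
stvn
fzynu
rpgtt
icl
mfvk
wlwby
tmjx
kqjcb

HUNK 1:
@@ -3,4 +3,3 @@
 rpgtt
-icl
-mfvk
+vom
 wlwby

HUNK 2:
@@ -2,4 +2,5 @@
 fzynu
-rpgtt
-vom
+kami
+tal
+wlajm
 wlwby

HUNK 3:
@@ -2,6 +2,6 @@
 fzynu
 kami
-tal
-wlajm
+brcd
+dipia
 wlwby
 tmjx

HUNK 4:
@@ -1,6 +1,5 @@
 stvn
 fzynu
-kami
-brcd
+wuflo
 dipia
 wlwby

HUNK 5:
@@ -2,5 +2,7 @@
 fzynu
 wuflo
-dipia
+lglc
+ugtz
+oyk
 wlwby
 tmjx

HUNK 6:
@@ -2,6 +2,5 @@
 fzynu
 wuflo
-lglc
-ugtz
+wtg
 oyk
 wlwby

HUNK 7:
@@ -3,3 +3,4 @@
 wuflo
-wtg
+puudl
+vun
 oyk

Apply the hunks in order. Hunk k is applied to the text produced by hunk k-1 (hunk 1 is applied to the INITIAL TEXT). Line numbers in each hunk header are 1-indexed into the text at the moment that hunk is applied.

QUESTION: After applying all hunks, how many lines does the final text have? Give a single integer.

Hunk 1: at line 3 remove [icl,mfvk] add [vom] -> 7 lines: stvn fzynu rpgtt vom wlwby tmjx kqjcb
Hunk 2: at line 2 remove [rpgtt,vom] add [kami,tal,wlajm] -> 8 lines: stvn fzynu kami tal wlajm wlwby tmjx kqjcb
Hunk 3: at line 2 remove [tal,wlajm] add [brcd,dipia] -> 8 lines: stvn fzynu kami brcd dipia wlwby tmjx kqjcb
Hunk 4: at line 1 remove [kami,brcd] add [wuflo] -> 7 lines: stvn fzynu wuflo dipia wlwby tmjx kqjcb
Hunk 5: at line 2 remove [dipia] add [lglc,ugtz,oyk] -> 9 lines: stvn fzynu wuflo lglc ugtz oyk wlwby tmjx kqjcb
Hunk 6: at line 2 remove [lglc,ugtz] add [wtg] -> 8 lines: stvn fzynu wuflo wtg oyk wlwby tmjx kqjcb
Hunk 7: at line 3 remove [wtg] add [puudl,vun] -> 9 lines: stvn fzynu wuflo puudl vun oyk wlwby tmjx kqjcb
Final line count: 9

Answer: 9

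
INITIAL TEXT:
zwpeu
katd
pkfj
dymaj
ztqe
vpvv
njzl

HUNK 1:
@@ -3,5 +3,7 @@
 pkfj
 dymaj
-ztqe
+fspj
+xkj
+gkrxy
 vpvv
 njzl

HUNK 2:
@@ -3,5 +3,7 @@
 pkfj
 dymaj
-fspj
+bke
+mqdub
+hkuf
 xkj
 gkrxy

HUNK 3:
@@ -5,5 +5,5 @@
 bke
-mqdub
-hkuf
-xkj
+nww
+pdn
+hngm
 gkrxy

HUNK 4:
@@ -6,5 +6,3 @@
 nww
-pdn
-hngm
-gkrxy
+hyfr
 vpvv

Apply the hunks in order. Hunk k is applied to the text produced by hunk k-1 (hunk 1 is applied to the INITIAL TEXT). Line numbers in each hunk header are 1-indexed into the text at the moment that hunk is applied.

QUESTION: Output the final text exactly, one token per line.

Answer: zwpeu
katd
pkfj
dymaj
bke
nww
hyfr
vpvv
njzl

Derivation:
Hunk 1: at line 3 remove [ztqe] add [fspj,xkj,gkrxy] -> 9 lines: zwpeu katd pkfj dymaj fspj xkj gkrxy vpvv njzl
Hunk 2: at line 3 remove [fspj] add [bke,mqdub,hkuf] -> 11 lines: zwpeu katd pkfj dymaj bke mqdub hkuf xkj gkrxy vpvv njzl
Hunk 3: at line 5 remove [mqdub,hkuf,xkj] add [nww,pdn,hngm] -> 11 lines: zwpeu katd pkfj dymaj bke nww pdn hngm gkrxy vpvv njzl
Hunk 4: at line 6 remove [pdn,hngm,gkrxy] add [hyfr] -> 9 lines: zwpeu katd pkfj dymaj bke nww hyfr vpvv njzl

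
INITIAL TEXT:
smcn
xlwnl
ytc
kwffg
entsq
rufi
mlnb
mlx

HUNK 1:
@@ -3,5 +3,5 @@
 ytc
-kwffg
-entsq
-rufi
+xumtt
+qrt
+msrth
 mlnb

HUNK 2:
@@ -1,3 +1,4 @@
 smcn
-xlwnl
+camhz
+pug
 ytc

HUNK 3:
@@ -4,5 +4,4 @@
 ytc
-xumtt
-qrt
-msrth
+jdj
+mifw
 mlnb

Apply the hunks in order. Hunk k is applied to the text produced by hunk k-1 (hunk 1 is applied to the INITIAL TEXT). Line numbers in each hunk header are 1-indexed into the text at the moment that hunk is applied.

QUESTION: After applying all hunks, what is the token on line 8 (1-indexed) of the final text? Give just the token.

Hunk 1: at line 3 remove [kwffg,entsq,rufi] add [xumtt,qrt,msrth] -> 8 lines: smcn xlwnl ytc xumtt qrt msrth mlnb mlx
Hunk 2: at line 1 remove [xlwnl] add [camhz,pug] -> 9 lines: smcn camhz pug ytc xumtt qrt msrth mlnb mlx
Hunk 3: at line 4 remove [xumtt,qrt,msrth] add [jdj,mifw] -> 8 lines: smcn camhz pug ytc jdj mifw mlnb mlx
Final line 8: mlx

Answer: mlx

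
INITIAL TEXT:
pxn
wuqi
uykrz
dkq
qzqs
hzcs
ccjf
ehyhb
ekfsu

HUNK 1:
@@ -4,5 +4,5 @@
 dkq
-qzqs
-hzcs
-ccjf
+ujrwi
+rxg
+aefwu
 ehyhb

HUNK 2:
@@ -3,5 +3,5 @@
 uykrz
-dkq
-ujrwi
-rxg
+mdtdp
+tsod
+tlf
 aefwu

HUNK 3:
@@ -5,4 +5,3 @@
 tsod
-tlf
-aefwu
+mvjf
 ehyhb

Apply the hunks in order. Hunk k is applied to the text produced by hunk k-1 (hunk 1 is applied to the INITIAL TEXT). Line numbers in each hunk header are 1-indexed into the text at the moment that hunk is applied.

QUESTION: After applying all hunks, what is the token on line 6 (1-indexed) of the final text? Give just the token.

Answer: mvjf

Derivation:
Hunk 1: at line 4 remove [qzqs,hzcs,ccjf] add [ujrwi,rxg,aefwu] -> 9 lines: pxn wuqi uykrz dkq ujrwi rxg aefwu ehyhb ekfsu
Hunk 2: at line 3 remove [dkq,ujrwi,rxg] add [mdtdp,tsod,tlf] -> 9 lines: pxn wuqi uykrz mdtdp tsod tlf aefwu ehyhb ekfsu
Hunk 3: at line 5 remove [tlf,aefwu] add [mvjf] -> 8 lines: pxn wuqi uykrz mdtdp tsod mvjf ehyhb ekfsu
Final line 6: mvjf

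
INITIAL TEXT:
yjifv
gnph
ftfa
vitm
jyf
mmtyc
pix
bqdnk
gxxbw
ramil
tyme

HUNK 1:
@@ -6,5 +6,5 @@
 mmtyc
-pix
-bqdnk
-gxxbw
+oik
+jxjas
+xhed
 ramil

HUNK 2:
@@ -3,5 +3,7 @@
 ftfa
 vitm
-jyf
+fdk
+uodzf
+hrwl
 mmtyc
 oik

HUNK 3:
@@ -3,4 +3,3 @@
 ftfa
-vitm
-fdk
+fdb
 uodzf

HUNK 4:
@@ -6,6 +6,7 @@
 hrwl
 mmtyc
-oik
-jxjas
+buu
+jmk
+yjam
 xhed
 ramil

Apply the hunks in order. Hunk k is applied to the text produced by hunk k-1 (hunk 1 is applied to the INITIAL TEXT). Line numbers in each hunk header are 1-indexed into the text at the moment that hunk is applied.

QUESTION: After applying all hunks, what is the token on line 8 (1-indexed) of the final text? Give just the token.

Answer: buu

Derivation:
Hunk 1: at line 6 remove [pix,bqdnk,gxxbw] add [oik,jxjas,xhed] -> 11 lines: yjifv gnph ftfa vitm jyf mmtyc oik jxjas xhed ramil tyme
Hunk 2: at line 3 remove [jyf] add [fdk,uodzf,hrwl] -> 13 lines: yjifv gnph ftfa vitm fdk uodzf hrwl mmtyc oik jxjas xhed ramil tyme
Hunk 3: at line 3 remove [vitm,fdk] add [fdb] -> 12 lines: yjifv gnph ftfa fdb uodzf hrwl mmtyc oik jxjas xhed ramil tyme
Hunk 4: at line 6 remove [oik,jxjas] add [buu,jmk,yjam] -> 13 lines: yjifv gnph ftfa fdb uodzf hrwl mmtyc buu jmk yjam xhed ramil tyme
Final line 8: buu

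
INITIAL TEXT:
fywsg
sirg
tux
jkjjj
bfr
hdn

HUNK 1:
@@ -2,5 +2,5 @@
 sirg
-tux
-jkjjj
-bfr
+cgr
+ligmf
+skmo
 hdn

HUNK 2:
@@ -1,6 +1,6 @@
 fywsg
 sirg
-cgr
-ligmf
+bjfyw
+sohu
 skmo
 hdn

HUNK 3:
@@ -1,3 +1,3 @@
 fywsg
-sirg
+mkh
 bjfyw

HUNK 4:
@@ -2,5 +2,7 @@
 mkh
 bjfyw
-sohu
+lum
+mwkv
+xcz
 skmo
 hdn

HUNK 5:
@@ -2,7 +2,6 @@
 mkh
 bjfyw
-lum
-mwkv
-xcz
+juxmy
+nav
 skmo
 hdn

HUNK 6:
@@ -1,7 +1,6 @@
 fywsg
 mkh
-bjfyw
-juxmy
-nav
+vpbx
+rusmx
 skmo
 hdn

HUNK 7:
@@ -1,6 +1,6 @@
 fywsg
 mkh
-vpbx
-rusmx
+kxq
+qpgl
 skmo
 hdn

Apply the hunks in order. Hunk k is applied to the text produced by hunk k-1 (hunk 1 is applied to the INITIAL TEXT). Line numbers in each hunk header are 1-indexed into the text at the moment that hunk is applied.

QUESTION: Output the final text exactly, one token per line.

Answer: fywsg
mkh
kxq
qpgl
skmo
hdn

Derivation:
Hunk 1: at line 2 remove [tux,jkjjj,bfr] add [cgr,ligmf,skmo] -> 6 lines: fywsg sirg cgr ligmf skmo hdn
Hunk 2: at line 1 remove [cgr,ligmf] add [bjfyw,sohu] -> 6 lines: fywsg sirg bjfyw sohu skmo hdn
Hunk 3: at line 1 remove [sirg] add [mkh] -> 6 lines: fywsg mkh bjfyw sohu skmo hdn
Hunk 4: at line 2 remove [sohu] add [lum,mwkv,xcz] -> 8 lines: fywsg mkh bjfyw lum mwkv xcz skmo hdn
Hunk 5: at line 2 remove [lum,mwkv,xcz] add [juxmy,nav] -> 7 lines: fywsg mkh bjfyw juxmy nav skmo hdn
Hunk 6: at line 1 remove [bjfyw,juxmy,nav] add [vpbx,rusmx] -> 6 lines: fywsg mkh vpbx rusmx skmo hdn
Hunk 7: at line 1 remove [vpbx,rusmx] add [kxq,qpgl] -> 6 lines: fywsg mkh kxq qpgl skmo hdn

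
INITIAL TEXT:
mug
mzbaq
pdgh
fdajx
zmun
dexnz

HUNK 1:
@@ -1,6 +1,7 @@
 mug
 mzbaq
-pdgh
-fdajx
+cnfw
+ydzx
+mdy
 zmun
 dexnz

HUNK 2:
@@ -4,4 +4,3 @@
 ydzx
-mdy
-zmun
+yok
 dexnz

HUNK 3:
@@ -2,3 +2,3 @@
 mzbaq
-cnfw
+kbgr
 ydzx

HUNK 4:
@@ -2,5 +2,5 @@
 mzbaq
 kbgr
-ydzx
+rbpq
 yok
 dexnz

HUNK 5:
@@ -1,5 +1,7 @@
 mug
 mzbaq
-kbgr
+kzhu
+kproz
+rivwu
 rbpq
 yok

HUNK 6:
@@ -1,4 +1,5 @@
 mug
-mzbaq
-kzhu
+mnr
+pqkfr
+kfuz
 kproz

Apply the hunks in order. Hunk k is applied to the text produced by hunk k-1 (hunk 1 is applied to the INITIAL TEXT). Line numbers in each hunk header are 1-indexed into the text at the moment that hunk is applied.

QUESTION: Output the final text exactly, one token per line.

Answer: mug
mnr
pqkfr
kfuz
kproz
rivwu
rbpq
yok
dexnz

Derivation:
Hunk 1: at line 1 remove [pdgh,fdajx] add [cnfw,ydzx,mdy] -> 7 lines: mug mzbaq cnfw ydzx mdy zmun dexnz
Hunk 2: at line 4 remove [mdy,zmun] add [yok] -> 6 lines: mug mzbaq cnfw ydzx yok dexnz
Hunk 3: at line 2 remove [cnfw] add [kbgr] -> 6 lines: mug mzbaq kbgr ydzx yok dexnz
Hunk 4: at line 2 remove [ydzx] add [rbpq] -> 6 lines: mug mzbaq kbgr rbpq yok dexnz
Hunk 5: at line 1 remove [kbgr] add [kzhu,kproz,rivwu] -> 8 lines: mug mzbaq kzhu kproz rivwu rbpq yok dexnz
Hunk 6: at line 1 remove [mzbaq,kzhu] add [mnr,pqkfr,kfuz] -> 9 lines: mug mnr pqkfr kfuz kproz rivwu rbpq yok dexnz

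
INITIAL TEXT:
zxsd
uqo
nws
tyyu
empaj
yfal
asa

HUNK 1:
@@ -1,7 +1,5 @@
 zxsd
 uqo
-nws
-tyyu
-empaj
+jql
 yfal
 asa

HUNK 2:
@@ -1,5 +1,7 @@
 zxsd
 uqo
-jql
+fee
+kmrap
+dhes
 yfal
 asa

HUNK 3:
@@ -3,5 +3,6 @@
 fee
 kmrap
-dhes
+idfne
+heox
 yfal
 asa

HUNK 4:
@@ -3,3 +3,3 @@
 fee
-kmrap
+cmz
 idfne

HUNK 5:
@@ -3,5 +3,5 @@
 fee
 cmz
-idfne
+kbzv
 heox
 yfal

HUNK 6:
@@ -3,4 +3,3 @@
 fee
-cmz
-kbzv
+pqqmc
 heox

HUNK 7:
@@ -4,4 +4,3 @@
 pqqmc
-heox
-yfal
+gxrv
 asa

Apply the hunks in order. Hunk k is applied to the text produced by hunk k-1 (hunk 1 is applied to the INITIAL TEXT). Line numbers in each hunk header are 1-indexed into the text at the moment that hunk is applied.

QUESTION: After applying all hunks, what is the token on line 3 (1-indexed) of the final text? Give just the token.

Answer: fee

Derivation:
Hunk 1: at line 1 remove [nws,tyyu,empaj] add [jql] -> 5 lines: zxsd uqo jql yfal asa
Hunk 2: at line 1 remove [jql] add [fee,kmrap,dhes] -> 7 lines: zxsd uqo fee kmrap dhes yfal asa
Hunk 3: at line 3 remove [dhes] add [idfne,heox] -> 8 lines: zxsd uqo fee kmrap idfne heox yfal asa
Hunk 4: at line 3 remove [kmrap] add [cmz] -> 8 lines: zxsd uqo fee cmz idfne heox yfal asa
Hunk 5: at line 3 remove [idfne] add [kbzv] -> 8 lines: zxsd uqo fee cmz kbzv heox yfal asa
Hunk 6: at line 3 remove [cmz,kbzv] add [pqqmc] -> 7 lines: zxsd uqo fee pqqmc heox yfal asa
Hunk 7: at line 4 remove [heox,yfal] add [gxrv] -> 6 lines: zxsd uqo fee pqqmc gxrv asa
Final line 3: fee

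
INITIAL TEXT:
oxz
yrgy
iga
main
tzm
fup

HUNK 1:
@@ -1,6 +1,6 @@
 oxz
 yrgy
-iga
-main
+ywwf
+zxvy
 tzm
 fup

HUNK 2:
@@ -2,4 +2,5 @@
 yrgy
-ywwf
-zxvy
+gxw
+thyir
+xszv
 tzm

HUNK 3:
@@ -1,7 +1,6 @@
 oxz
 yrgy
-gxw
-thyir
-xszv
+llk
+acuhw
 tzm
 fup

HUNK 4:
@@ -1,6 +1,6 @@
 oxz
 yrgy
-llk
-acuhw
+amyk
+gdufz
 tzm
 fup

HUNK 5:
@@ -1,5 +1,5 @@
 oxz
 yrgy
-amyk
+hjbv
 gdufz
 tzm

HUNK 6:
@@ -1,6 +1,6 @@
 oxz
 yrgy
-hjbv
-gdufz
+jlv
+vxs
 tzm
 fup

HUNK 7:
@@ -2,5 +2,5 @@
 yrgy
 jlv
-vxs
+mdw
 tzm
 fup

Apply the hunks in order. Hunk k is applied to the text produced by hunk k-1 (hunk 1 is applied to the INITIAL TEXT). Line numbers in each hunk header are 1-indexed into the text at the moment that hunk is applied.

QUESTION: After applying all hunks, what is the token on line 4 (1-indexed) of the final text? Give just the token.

Hunk 1: at line 1 remove [iga,main] add [ywwf,zxvy] -> 6 lines: oxz yrgy ywwf zxvy tzm fup
Hunk 2: at line 2 remove [ywwf,zxvy] add [gxw,thyir,xszv] -> 7 lines: oxz yrgy gxw thyir xszv tzm fup
Hunk 3: at line 1 remove [gxw,thyir,xszv] add [llk,acuhw] -> 6 lines: oxz yrgy llk acuhw tzm fup
Hunk 4: at line 1 remove [llk,acuhw] add [amyk,gdufz] -> 6 lines: oxz yrgy amyk gdufz tzm fup
Hunk 5: at line 1 remove [amyk] add [hjbv] -> 6 lines: oxz yrgy hjbv gdufz tzm fup
Hunk 6: at line 1 remove [hjbv,gdufz] add [jlv,vxs] -> 6 lines: oxz yrgy jlv vxs tzm fup
Hunk 7: at line 2 remove [vxs] add [mdw] -> 6 lines: oxz yrgy jlv mdw tzm fup
Final line 4: mdw

Answer: mdw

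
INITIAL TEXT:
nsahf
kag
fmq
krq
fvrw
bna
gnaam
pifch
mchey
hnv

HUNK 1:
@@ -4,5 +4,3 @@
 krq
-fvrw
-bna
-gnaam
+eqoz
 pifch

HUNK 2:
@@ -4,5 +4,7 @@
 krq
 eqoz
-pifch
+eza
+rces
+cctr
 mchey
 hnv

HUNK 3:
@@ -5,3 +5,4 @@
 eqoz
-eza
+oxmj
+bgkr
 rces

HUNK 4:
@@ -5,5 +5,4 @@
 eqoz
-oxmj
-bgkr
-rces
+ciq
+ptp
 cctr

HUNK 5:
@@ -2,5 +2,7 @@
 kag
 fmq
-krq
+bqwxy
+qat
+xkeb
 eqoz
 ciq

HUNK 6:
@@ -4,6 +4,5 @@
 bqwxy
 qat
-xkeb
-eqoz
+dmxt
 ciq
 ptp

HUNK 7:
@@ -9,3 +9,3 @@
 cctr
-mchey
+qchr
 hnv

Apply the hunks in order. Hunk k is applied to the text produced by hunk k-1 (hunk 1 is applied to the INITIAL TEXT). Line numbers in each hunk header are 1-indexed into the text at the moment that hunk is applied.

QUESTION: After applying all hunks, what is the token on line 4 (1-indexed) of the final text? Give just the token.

Hunk 1: at line 4 remove [fvrw,bna,gnaam] add [eqoz] -> 8 lines: nsahf kag fmq krq eqoz pifch mchey hnv
Hunk 2: at line 4 remove [pifch] add [eza,rces,cctr] -> 10 lines: nsahf kag fmq krq eqoz eza rces cctr mchey hnv
Hunk 3: at line 5 remove [eza] add [oxmj,bgkr] -> 11 lines: nsahf kag fmq krq eqoz oxmj bgkr rces cctr mchey hnv
Hunk 4: at line 5 remove [oxmj,bgkr,rces] add [ciq,ptp] -> 10 lines: nsahf kag fmq krq eqoz ciq ptp cctr mchey hnv
Hunk 5: at line 2 remove [krq] add [bqwxy,qat,xkeb] -> 12 lines: nsahf kag fmq bqwxy qat xkeb eqoz ciq ptp cctr mchey hnv
Hunk 6: at line 4 remove [xkeb,eqoz] add [dmxt] -> 11 lines: nsahf kag fmq bqwxy qat dmxt ciq ptp cctr mchey hnv
Hunk 7: at line 9 remove [mchey] add [qchr] -> 11 lines: nsahf kag fmq bqwxy qat dmxt ciq ptp cctr qchr hnv
Final line 4: bqwxy

Answer: bqwxy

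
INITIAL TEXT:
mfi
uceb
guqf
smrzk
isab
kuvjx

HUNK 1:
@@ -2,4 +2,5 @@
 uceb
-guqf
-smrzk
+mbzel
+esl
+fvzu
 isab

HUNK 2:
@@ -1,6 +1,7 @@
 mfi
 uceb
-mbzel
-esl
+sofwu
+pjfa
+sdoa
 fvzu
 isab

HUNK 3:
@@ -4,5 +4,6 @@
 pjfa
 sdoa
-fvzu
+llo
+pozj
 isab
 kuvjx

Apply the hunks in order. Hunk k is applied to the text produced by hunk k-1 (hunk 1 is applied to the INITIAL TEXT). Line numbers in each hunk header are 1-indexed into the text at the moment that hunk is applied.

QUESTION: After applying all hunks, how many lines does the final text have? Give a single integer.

Answer: 9

Derivation:
Hunk 1: at line 2 remove [guqf,smrzk] add [mbzel,esl,fvzu] -> 7 lines: mfi uceb mbzel esl fvzu isab kuvjx
Hunk 2: at line 1 remove [mbzel,esl] add [sofwu,pjfa,sdoa] -> 8 lines: mfi uceb sofwu pjfa sdoa fvzu isab kuvjx
Hunk 3: at line 4 remove [fvzu] add [llo,pozj] -> 9 lines: mfi uceb sofwu pjfa sdoa llo pozj isab kuvjx
Final line count: 9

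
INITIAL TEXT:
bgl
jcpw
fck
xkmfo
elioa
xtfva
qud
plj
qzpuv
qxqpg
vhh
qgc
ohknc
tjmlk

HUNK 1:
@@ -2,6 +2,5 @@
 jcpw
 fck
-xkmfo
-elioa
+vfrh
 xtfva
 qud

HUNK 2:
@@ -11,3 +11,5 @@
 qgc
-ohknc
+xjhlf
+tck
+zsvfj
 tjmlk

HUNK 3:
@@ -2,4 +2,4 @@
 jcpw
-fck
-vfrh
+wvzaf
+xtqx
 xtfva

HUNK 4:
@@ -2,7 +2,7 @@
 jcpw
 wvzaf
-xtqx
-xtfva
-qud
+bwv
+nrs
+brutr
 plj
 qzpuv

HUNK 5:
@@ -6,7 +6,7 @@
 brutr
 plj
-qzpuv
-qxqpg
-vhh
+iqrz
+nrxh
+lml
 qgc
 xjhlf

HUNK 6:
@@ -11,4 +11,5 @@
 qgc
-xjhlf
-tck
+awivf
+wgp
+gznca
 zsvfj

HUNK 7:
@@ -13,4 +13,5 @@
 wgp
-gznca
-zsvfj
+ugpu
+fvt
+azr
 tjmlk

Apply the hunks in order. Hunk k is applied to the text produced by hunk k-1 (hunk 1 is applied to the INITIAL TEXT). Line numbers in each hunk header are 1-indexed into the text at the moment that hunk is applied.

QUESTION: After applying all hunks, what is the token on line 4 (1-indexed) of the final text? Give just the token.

Answer: bwv

Derivation:
Hunk 1: at line 2 remove [xkmfo,elioa] add [vfrh] -> 13 lines: bgl jcpw fck vfrh xtfva qud plj qzpuv qxqpg vhh qgc ohknc tjmlk
Hunk 2: at line 11 remove [ohknc] add [xjhlf,tck,zsvfj] -> 15 lines: bgl jcpw fck vfrh xtfva qud plj qzpuv qxqpg vhh qgc xjhlf tck zsvfj tjmlk
Hunk 3: at line 2 remove [fck,vfrh] add [wvzaf,xtqx] -> 15 lines: bgl jcpw wvzaf xtqx xtfva qud plj qzpuv qxqpg vhh qgc xjhlf tck zsvfj tjmlk
Hunk 4: at line 2 remove [xtqx,xtfva,qud] add [bwv,nrs,brutr] -> 15 lines: bgl jcpw wvzaf bwv nrs brutr plj qzpuv qxqpg vhh qgc xjhlf tck zsvfj tjmlk
Hunk 5: at line 6 remove [qzpuv,qxqpg,vhh] add [iqrz,nrxh,lml] -> 15 lines: bgl jcpw wvzaf bwv nrs brutr plj iqrz nrxh lml qgc xjhlf tck zsvfj tjmlk
Hunk 6: at line 11 remove [xjhlf,tck] add [awivf,wgp,gznca] -> 16 lines: bgl jcpw wvzaf bwv nrs brutr plj iqrz nrxh lml qgc awivf wgp gznca zsvfj tjmlk
Hunk 7: at line 13 remove [gznca,zsvfj] add [ugpu,fvt,azr] -> 17 lines: bgl jcpw wvzaf bwv nrs brutr plj iqrz nrxh lml qgc awivf wgp ugpu fvt azr tjmlk
Final line 4: bwv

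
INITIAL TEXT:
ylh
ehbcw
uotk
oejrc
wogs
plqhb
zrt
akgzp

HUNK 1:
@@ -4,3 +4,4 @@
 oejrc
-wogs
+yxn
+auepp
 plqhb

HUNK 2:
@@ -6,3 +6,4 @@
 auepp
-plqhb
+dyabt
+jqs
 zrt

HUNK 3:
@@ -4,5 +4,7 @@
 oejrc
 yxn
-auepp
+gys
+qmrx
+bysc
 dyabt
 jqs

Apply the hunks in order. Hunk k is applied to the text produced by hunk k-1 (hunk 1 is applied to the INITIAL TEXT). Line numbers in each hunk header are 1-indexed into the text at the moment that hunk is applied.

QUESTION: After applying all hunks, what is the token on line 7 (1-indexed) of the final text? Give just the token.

Answer: qmrx

Derivation:
Hunk 1: at line 4 remove [wogs] add [yxn,auepp] -> 9 lines: ylh ehbcw uotk oejrc yxn auepp plqhb zrt akgzp
Hunk 2: at line 6 remove [plqhb] add [dyabt,jqs] -> 10 lines: ylh ehbcw uotk oejrc yxn auepp dyabt jqs zrt akgzp
Hunk 3: at line 4 remove [auepp] add [gys,qmrx,bysc] -> 12 lines: ylh ehbcw uotk oejrc yxn gys qmrx bysc dyabt jqs zrt akgzp
Final line 7: qmrx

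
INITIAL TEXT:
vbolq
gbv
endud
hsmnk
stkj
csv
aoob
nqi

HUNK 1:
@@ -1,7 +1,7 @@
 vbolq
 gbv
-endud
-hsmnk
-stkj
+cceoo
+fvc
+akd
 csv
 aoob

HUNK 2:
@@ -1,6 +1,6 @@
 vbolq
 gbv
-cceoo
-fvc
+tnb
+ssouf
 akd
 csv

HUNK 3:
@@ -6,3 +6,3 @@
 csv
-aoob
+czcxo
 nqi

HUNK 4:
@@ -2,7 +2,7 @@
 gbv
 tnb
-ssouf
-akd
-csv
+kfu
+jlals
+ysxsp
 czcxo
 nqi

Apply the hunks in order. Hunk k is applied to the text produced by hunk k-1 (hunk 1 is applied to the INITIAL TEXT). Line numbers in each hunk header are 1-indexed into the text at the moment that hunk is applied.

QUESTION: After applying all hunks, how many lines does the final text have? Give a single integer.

Answer: 8

Derivation:
Hunk 1: at line 1 remove [endud,hsmnk,stkj] add [cceoo,fvc,akd] -> 8 lines: vbolq gbv cceoo fvc akd csv aoob nqi
Hunk 2: at line 1 remove [cceoo,fvc] add [tnb,ssouf] -> 8 lines: vbolq gbv tnb ssouf akd csv aoob nqi
Hunk 3: at line 6 remove [aoob] add [czcxo] -> 8 lines: vbolq gbv tnb ssouf akd csv czcxo nqi
Hunk 4: at line 2 remove [ssouf,akd,csv] add [kfu,jlals,ysxsp] -> 8 lines: vbolq gbv tnb kfu jlals ysxsp czcxo nqi
Final line count: 8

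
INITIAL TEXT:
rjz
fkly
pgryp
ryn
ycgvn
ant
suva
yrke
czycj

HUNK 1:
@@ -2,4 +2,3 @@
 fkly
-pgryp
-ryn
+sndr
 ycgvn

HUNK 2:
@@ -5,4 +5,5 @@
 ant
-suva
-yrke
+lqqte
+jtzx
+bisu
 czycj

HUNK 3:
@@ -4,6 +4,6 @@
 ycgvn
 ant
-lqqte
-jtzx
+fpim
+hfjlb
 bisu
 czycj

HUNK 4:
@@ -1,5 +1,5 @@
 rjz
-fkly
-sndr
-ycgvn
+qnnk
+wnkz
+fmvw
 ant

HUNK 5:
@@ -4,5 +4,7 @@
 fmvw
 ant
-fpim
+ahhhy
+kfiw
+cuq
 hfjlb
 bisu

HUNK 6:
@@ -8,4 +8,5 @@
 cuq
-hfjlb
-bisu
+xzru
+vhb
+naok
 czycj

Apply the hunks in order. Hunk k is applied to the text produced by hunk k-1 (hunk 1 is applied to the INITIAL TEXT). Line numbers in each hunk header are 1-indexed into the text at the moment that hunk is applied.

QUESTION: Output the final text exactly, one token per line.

Answer: rjz
qnnk
wnkz
fmvw
ant
ahhhy
kfiw
cuq
xzru
vhb
naok
czycj

Derivation:
Hunk 1: at line 2 remove [pgryp,ryn] add [sndr] -> 8 lines: rjz fkly sndr ycgvn ant suva yrke czycj
Hunk 2: at line 5 remove [suva,yrke] add [lqqte,jtzx,bisu] -> 9 lines: rjz fkly sndr ycgvn ant lqqte jtzx bisu czycj
Hunk 3: at line 4 remove [lqqte,jtzx] add [fpim,hfjlb] -> 9 lines: rjz fkly sndr ycgvn ant fpim hfjlb bisu czycj
Hunk 4: at line 1 remove [fkly,sndr,ycgvn] add [qnnk,wnkz,fmvw] -> 9 lines: rjz qnnk wnkz fmvw ant fpim hfjlb bisu czycj
Hunk 5: at line 4 remove [fpim] add [ahhhy,kfiw,cuq] -> 11 lines: rjz qnnk wnkz fmvw ant ahhhy kfiw cuq hfjlb bisu czycj
Hunk 6: at line 8 remove [hfjlb,bisu] add [xzru,vhb,naok] -> 12 lines: rjz qnnk wnkz fmvw ant ahhhy kfiw cuq xzru vhb naok czycj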